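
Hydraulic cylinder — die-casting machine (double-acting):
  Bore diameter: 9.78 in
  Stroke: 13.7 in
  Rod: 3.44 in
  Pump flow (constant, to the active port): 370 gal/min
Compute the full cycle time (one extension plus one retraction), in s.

t ≈ 1.36 s

Cap-side area A_cap = π/4 × (9.78 in)² = 75.12 in^2
Rod-side annular area A_ann = π/4 × (9.78² − 3.44²) = 65.83 in^2
t_ext = A_cap·L/Q = 0.7225 s
t_ret = A_ann·L/Q = 0.6331 s
t_cycle = t_ext + t_ret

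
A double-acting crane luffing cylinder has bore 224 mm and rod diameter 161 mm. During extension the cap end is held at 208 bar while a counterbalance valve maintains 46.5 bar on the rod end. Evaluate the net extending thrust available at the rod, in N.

Cap-side area A_cap = π/4 × (224 mm)² = 39410 mm^2
Rod-side annular area A_ann = π/4 × (224² − 161²) = 19050 mm^2
Net thrust = P_cap·A_cap − P_rod·A_ann = 8.197e5 N − 88580 N

F ≈ 7.31e5 N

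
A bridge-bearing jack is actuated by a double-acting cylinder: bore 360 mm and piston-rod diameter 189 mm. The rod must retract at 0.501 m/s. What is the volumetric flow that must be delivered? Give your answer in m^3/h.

Q ≈ 133 m^3/h

Rod-side annular area A_ann = π/4 × (360² − 189²) = 73730 mm^2
Q = A × v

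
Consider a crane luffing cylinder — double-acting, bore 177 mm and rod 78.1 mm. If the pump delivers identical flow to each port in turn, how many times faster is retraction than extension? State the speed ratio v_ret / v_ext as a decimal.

v_ret/v_ext ≈ 1.24

Cap-side area A_cap = π/4 × (177 mm)² = 24610 mm^2
Rod-side annular area A_ann = π/4 × (177² − 78.1²) = 19820 mm^2
For equal Q, v ∝ 1/A, so v_ret/v_ext = A_cap/A_ann.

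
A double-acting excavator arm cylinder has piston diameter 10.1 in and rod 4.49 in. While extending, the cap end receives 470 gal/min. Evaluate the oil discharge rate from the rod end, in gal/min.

Cap-side area A_cap = π/4 × (10.1 in)² = 80.12 in^2
Rod-side annular area A_ann = π/4 × (10.1² − 4.49²) = 64.28 in^2
Piston speed v = Q_in/A_cap; rod-end outflow Q_out = v × A_ann = Q_in × A_ann/A_cap.

Q_out ≈ 377 gal/min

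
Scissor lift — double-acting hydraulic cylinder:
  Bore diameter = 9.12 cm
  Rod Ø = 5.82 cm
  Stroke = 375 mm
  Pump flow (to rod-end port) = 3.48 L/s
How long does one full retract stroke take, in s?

t ≈ 0.417 s

Rod-side annular area A_ann = π/4 × (9.12² − 5.82²) = 38.72 cm^2
Swept volume V = A × L; t = V / Q = A·L / Q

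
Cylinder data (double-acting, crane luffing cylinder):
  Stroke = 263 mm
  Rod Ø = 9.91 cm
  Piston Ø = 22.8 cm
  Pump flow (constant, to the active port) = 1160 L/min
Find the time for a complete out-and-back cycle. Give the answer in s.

Cap-side area A_cap = π/4 × (22.8 cm)² = 408.3 cm^2
Rod-side annular area A_ann = π/4 × (22.8² − 9.91²) = 331.1 cm^2
t_ext = A_cap·L/Q = 0.5554 s
t_ret = A_ann·L/Q = 0.4505 s
t_cycle = t_ext + t_ret

t ≈ 1.01 s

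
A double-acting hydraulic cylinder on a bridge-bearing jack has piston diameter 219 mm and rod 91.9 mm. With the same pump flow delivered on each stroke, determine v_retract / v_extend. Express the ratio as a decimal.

Cap-side area A_cap = π/4 × (219 mm)² = 37670 mm^2
Rod-side annular area A_ann = π/4 × (219² − 91.9²) = 31040 mm^2
For equal Q, v ∝ 1/A, so v_ret/v_ext = A_cap/A_ann.

v_ret/v_ext ≈ 1.21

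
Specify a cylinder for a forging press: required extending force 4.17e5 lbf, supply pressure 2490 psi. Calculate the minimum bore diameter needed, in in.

D ≈ 14.6 in

Extension force acts on the full piston face: F = P × (π/4)D².
D = √(4F / (πP)) = √(4 × 4.17e5 lbf / (π × 2490 psi))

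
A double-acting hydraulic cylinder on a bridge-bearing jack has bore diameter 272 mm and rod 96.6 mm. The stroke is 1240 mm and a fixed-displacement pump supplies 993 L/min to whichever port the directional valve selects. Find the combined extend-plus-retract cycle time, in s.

t ≈ 8.16 s

Cap-side area A_cap = π/4 × (272 mm)² = 58110 mm^2
Rod-side annular area A_ann = π/4 × (272² − 96.6²) = 50780 mm^2
t_ext = A_cap·L/Q = 4.354 s
t_ret = A_ann·L/Q = 3.805 s
t_cycle = t_ext + t_ret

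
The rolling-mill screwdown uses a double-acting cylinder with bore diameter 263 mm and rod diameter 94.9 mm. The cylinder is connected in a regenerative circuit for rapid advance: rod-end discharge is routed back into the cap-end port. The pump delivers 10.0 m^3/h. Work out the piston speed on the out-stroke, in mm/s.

v ≈ 393 mm/s

In regeneration the rod-end outflow joins the pump flow into the cap end, so the net volume the pump must supply per unit advance equals the rod cross-section area.
Rod cross-section A_rod = π/4 × (94.9 mm)² = 7073 mm^2
v = Q_pump / A_rod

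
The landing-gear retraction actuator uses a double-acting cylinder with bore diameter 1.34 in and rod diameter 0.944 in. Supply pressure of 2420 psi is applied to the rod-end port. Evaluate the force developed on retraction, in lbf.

Rod-side annular area A_ann = π/4 × (1.34² − 0.944²) = 0.7104 in^2
On retraction the pressure acts on the annular area (bore minus rod).
F = P × A_ann

F ≈ 1720 lbf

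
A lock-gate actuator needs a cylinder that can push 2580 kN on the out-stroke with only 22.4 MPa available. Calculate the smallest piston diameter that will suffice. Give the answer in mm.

D ≈ 383 mm

Extension force acts on the full piston face: F = P × (π/4)D².
D = √(4F / (πP)) = √(4 × 2580 kN / (π × 22.4 MPa))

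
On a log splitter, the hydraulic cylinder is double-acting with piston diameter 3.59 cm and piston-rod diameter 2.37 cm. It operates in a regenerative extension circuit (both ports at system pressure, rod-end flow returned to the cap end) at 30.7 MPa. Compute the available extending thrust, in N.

With equal pressure on both faces, forces on the annular region cancel; the net push is pressure × rod cross-section.
Rod cross-section A_rod = π/4 × (2.37 cm)² = 4.412 cm^2
F = P × A_rod

F ≈ 13500 N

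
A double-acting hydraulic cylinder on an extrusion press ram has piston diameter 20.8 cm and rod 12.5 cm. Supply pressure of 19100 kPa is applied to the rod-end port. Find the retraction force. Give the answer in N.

Rod-side annular area A_ann = π/4 × (20.8² − 12.5²) = 217.1 cm^2
On retraction the pressure acts on the annular area (bore minus rod).
F = P × A_ann

F ≈ 4.15e5 N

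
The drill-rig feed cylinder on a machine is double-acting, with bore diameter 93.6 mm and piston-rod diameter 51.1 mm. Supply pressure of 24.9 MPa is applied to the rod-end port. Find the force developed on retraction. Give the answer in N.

Rod-side annular area A_ann = π/4 × (93.6² − 51.1²) = 4830 mm^2
On retraction the pressure acts on the annular area (bore minus rod).
F = P × A_ann

F ≈ 1.20e5 N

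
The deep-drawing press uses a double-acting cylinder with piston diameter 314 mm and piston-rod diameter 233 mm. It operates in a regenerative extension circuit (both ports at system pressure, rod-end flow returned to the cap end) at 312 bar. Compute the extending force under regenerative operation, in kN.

F ≈ 1330 kN

With equal pressure on both faces, forces on the annular region cancel; the net push is pressure × rod cross-section.
Rod cross-section A_rod = π/4 × (233 mm)² = 42640 mm^2
F = P × A_rod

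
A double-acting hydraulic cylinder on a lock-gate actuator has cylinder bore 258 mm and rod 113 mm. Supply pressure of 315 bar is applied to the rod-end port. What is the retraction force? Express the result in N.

Rod-side annular area A_ann = π/4 × (258² − 113²) = 42250 mm^2
On retraction the pressure acts on the annular area (bore minus rod).
F = P × A_ann

F ≈ 1.33e6 N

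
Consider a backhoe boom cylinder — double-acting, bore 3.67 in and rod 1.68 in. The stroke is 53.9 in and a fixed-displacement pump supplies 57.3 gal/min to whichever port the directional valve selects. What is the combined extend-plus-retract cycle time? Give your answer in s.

Cap-side area A_cap = π/4 × (3.67 in)² = 10.58 in^2
Rod-side annular area A_ann = π/4 × (3.67² − 1.68²) = 8.362 in^2
t_ext = A_cap·L/Q = 2.585 s
t_ret = A_ann·L/Q = 2.043 s
t_cycle = t_ext + t_ret

t ≈ 4.63 s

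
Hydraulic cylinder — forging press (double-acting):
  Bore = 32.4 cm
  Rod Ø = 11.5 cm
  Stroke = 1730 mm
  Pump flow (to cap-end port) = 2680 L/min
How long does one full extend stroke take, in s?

Cap-side area A_cap = π/4 × (32.4 cm)² = 824.5 cm^2
Swept volume V = A × L; t = V / Q = A·L / Q

t ≈ 3.19 s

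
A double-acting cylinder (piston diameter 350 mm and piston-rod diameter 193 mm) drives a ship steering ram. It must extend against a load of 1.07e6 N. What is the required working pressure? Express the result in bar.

Cap-side area A_cap = π/4 × (350 mm)² = 96210 mm^2
P = F / A = 1.07e6 N / A

P ≈ 111 bar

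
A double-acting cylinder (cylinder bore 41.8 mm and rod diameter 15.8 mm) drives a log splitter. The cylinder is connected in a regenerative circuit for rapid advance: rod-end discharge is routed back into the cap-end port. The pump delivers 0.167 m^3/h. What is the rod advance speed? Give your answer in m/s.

In regeneration the rod-end outflow joins the pump flow into the cap end, so the net volume the pump must supply per unit advance equals the rod cross-section area.
Rod cross-section A_rod = π/4 × (15.8 mm)² = 196.1 mm^2
v = Q_pump / A_rod

v ≈ 0.237 m/s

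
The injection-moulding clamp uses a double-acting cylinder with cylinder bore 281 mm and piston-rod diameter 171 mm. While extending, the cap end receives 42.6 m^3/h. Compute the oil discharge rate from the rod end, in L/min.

Cap-side area A_cap = π/4 × (281 mm)² = 62020 mm^2
Rod-side annular area A_ann = π/4 × (281² − 171²) = 39050 mm^2
Piston speed v = Q_in/A_cap; rod-end outflow Q_out = v × A_ann = Q_in × A_ann/A_cap.

Q_out ≈ 447 L/min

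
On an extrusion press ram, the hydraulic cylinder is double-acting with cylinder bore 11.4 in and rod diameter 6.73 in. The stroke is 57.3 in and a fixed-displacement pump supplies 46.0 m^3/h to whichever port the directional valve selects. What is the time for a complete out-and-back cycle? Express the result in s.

Cap-side area A_cap = π/4 × (11.4 in)² = 102.1 in^2
Rod-side annular area A_ann = π/4 × (11.4² − 6.73²) = 66.50 in^2
t_ext = A_cap·L/Q = 7.501 s
t_ret = A_ann·L/Q = 4.887 s
t_cycle = t_ext + t_ret

t ≈ 12.4 s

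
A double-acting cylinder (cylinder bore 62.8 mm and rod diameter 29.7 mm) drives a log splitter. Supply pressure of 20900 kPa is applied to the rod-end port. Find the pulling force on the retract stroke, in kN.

Rod-side annular area A_ann = π/4 × (62.8² − 29.7²) = 2405 mm^2
On retraction the pressure acts on the annular area (bore minus rod).
F = P × A_ann

F ≈ 50.3 kN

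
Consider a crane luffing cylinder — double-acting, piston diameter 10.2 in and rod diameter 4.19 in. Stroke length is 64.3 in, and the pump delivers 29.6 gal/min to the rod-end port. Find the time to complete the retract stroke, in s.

t ≈ 38.3 s

Rod-side annular area A_ann = π/4 × (10.2² − 4.19²) = 67.92 in^2
Swept volume V = A × L; t = V / Q = A·L / Q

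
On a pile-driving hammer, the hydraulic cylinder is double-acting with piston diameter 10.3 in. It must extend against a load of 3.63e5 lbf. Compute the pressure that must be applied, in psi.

Cap-side area A_cap = π/4 × (10.3 in)² = 83.32 in^2
P = F / A = 3.63e5 lbf / A

P ≈ 4360 psi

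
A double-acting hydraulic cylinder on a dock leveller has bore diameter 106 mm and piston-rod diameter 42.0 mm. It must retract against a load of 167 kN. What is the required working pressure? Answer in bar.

P ≈ 224 bar

Rod-side annular area A_ann = π/4 × (106² − 42.0²) = 7439 mm^2
Retraction: pressure acts on the annular area.
P = F / A = 167 kN / A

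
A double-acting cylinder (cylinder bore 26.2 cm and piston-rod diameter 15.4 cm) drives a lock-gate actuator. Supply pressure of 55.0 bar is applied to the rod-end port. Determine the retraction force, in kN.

F ≈ 194 kN

Rod-side annular area A_ann = π/4 × (26.2² − 15.4²) = 352.9 cm^2
On retraction the pressure acts on the annular area (bore minus rod).
F = P × A_ann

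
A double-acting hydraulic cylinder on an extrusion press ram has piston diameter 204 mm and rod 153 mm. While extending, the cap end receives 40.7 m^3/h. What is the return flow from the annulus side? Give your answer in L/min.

Cap-side area A_cap = π/4 × (204 mm)² = 32690 mm^2
Rod-side annular area A_ann = π/4 × (204² − 153²) = 14300 mm^2
Piston speed v = Q_in/A_cap; rod-end outflow Q_out = v × A_ann = Q_in × A_ann/A_cap.

Q_out ≈ 297 L/min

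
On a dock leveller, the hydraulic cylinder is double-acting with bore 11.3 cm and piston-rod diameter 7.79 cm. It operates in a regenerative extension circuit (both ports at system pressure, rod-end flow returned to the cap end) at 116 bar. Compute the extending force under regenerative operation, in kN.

With equal pressure on both faces, forces on the annular region cancel; the net push is pressure × rod cross-section.
Rod cross-section A_rod = π/4 × (7.79 cm)² = 47.66 cm^2
F = P × A_rod

F ≈ 55.3 kN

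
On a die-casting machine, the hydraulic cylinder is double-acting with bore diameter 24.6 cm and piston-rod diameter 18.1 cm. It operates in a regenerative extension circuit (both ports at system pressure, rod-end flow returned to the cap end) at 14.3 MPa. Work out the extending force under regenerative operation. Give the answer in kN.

F ≈ 368 kN

With equal pressure on both faces, forces on the annular region cancel; the net push is pressure × rod cross-section.
Rod cross-section A_rod = π/4 × (18.1 cm)² = 257.3 cm^2
F = P × A_rod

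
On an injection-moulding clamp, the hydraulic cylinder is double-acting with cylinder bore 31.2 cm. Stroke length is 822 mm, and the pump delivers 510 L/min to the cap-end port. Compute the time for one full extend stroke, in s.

Cap-side area A_cap = π/4 × (31.2 cm)² = 764.5 cm^2
Swept volume V = A × L; t = V / Q = A·L / Q

t ≈ 7.39 s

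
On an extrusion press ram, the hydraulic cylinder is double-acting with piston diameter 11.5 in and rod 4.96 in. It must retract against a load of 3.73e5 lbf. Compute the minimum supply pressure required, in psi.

P ≈ 4410 psi

Rod-side annular area A_ann = π/4 × (11.5² − 4.96²) = 84.55 in^2
Retraction: pressure acts on the annular area.
P = F / A = 3.73e5 lbf / A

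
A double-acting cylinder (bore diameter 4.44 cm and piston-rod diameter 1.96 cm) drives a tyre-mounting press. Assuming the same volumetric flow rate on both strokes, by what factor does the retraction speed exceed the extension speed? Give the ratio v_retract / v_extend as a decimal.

v_ret/v_ext ≈ 1.24

Cap-side area A_cap = π/4 × (4.44 cm)² = 15.48 cm^2
Rod-side annular area A_ann = π/4 × (4.44² − 1.96²) = 12.47 cm^2
For equal Q, v ∝ 1/A, so v_ret/v_ext = A_cap/A_ann.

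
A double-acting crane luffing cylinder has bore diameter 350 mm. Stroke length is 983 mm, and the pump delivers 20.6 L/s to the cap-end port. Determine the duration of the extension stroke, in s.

t ≈ 4.59 s

Cap-side area A_cap = π/4 × (350 mm)² = 96210 mm^2
Swept volume V = A × L; t = V / Q = A·L / Q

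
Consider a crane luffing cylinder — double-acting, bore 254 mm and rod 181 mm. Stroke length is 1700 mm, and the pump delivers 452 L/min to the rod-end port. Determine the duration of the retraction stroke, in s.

t ≈ 5.63 s

Rod-side annular area A_ann = π/4 × (254² − 181²) = 24940 mm^2
Swept volume V = A × L; t = V / Q = A·L / Q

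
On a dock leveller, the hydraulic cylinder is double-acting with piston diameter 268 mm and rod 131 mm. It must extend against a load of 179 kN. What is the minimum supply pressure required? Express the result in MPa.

P ≈ 3.17 MPa

Cap-side area A_cap = π/4 × (268 mm)² = 56410 mm^2
P = F / A = 179 kN / A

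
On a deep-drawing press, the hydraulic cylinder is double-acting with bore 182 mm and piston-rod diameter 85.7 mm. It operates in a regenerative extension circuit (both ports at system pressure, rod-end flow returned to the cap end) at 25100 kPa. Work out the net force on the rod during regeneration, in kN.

With equal pressure on both faces, forces on the annular region cancel; the net push is pressure × rod cross-section.
Rod cross-section A_rod = π/4 × (85.7 mm)² = 5768 mm^2
F = P × A_rod

F ≈ 145 kN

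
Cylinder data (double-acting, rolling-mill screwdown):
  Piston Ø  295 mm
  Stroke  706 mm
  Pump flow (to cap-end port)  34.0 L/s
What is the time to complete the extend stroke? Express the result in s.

t ≈ 1.42 s

Cap-side area A_cap = π/4 × (295 mm)² = 68350 mm^2
Swept volume V = A × L; t = V / Q = A·L / Q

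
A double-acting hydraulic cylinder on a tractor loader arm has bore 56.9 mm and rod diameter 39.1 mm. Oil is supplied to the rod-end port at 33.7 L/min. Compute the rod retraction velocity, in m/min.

Rod-side annular area A_ann = π/4 × (56.9² − 39.1²) = 1342 mm^2
Flow into the rod-end port fills the annular volume.
v = Q / A

v ≈ 25.1 m/min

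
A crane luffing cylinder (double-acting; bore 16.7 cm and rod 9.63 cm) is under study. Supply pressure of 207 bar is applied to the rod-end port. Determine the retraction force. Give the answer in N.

F ≈ 3.03e5 N

Rod-side annular area A_ann = π/4 × (16.7² − 9.63²) = 146.2 cm^2
On retraction the pressure acts on the annular area (bore minus rod).
F = P × A_ann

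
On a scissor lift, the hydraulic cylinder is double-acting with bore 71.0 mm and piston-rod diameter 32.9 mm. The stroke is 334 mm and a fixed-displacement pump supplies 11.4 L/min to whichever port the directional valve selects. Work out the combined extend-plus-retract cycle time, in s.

t ≈ 12.4 s

Cap-side area A_cap = π/4 × (71.0 mm)² = 3959 mm^2
Rod-side annular area A_ann = π/4 × (71.0² − 32.9²) = 3109 mm^2
t_ext = A_cap·L/Q = 6.960 s
t_ret = A_ann·L/Q = 5.465 s
t_cycle = t_ext + t_ret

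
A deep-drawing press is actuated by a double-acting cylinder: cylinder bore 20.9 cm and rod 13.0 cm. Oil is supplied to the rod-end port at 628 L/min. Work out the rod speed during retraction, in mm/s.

v ≈ 498 mm/s

Rod-side annular area A_ann = π/4 × (20.9² − 13.0²) = 210.3 cm^2
Flow into the rod-end port fills the annular volume.
v = Q / A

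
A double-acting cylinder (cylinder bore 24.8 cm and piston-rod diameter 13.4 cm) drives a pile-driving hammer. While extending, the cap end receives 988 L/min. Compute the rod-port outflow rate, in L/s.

Q_out ≈ 11.7 L/s

Cap-side area A_cap = π/4 × (24.8 cm)² = 483.1 cm^2
Rod-side annular area A_ann = π/4 × (24.8² − 13.4²) = 342.0 cm^2
Piston speed v = Q_in/A_cap; rod-end outflow Q_out = v × A_ann = Q_in × A_ann/A_cap.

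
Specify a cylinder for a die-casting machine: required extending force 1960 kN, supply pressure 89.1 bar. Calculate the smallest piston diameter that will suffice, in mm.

Extension force acts on the full piston face: F = P × (π/4)D².
D = √(4F / (πP)) = √(4 × 1960 kN / (π × 89.1 bar))

D ≈ 529 mm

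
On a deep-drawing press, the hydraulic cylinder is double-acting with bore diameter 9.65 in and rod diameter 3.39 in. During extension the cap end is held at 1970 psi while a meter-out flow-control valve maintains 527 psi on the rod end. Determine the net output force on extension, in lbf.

Cap-side area A_cap = π/4 × (9.65 in)² = 73.14 in^2
Rod-side annular area A_ann = π/4 × (9.65² − 3.39²) = 64.11 in^2
Net thrust = P_cap·A_cap − P_rod·A_ann = 1.441e5 lbf − 33790 lbf

F ≈ 1.10e5 lbf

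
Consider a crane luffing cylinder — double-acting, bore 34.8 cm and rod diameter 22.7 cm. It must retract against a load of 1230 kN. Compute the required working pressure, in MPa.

Rod-side annular area A_ann = π/4 × (34.8² − 22.7²) = 546.4 cm^2
Retraction: pressure acts on the annular area.
P = F / A = 1230 kN / A

P ≈ 22.5 MPa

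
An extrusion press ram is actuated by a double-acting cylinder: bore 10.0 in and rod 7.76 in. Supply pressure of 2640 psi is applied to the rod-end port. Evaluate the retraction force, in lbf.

Rod-side annular area A_ann = π/4 × (10.0² − 7.76²) = 31.25 in^2
On retraction the pressure acts on the annular area (bore minus rod).
F = P × A_ann

F ≈ 82500 lbf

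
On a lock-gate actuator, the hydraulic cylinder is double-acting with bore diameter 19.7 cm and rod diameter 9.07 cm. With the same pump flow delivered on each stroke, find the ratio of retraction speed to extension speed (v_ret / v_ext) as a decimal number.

Cap-side area A_cap = π/4 × (19.7 cm)² = 304.8 cm^2
Rod-side annular area A_ann = π/4 × (19.7² − 9.07²) = 240.2 cm^2
For equal Q, v ∝ 1/A, so v_ret/v_ext = A_cap/A_ann.

v_ret/v_ext ≈ 1.27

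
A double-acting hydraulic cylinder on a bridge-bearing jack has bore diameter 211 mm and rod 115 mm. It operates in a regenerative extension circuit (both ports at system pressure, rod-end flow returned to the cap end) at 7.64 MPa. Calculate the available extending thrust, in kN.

With equal pressure on both faces, forces on the annular region cancel; the net push is pressure × rod cross-section.
Rod cross-section A_rod = π/4 × (115 mm)² = 10390 mm^2
F = P × A_rod

F ≈ 79.4 kN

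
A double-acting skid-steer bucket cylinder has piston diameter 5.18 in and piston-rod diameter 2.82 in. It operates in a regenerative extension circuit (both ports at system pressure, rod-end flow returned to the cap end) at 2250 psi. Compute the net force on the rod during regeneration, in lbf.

F ≈ 14100 lbf

With equal pressure on both faces, forces on the annular region cancel; the net push is pressure × rod cross-section.
Rod cross-section A_rod = π/4 × (2.82 in)² = 6.246 in^2
F = P × A_rod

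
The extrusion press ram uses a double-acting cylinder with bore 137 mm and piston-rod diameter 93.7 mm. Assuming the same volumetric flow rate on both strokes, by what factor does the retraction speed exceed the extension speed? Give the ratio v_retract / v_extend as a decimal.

Cap-side area A_cap = π/4 × (137 mm)² = 14740 mm^2
Rod-side annular area A_ann = π/4 × (137² − 93.7²) = 7846 mm^2
For equal Q, v ∝ 1/A, so v_ret/v_ext = A_cap/A_ann.

v_ret/v_ext ≈ 1.88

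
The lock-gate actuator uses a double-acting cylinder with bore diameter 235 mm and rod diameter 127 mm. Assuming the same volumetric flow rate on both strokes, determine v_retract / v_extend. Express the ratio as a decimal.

Cap-side area A_cap = π/4 × (235 mm)² = 43370 mm^2
Rod-side annular area A_ann = π/4 × (235² − 127²) = 30710 mm^2
For equal Q, v ∝ 1/A, so v_ret/v_ext = A_cap/A_ann.

v_ret/v_ext ≈ 1.41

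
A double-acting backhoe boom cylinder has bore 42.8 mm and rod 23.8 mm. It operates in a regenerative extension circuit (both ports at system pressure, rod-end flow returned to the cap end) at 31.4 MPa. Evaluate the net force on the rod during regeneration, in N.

With equal pressure on both faces, forces on the annular region cancel; the net push is pressure × rod cross-section.
Rod cross-section A_rod = π/4 × (23.8 mm)² = 444.9 mm^2
F = P × A_rod

F ≈ 14000 N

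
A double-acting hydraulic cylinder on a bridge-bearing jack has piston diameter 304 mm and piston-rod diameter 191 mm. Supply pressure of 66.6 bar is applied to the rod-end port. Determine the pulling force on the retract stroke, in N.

Rod-side annular area A_ann = π/4 × (304² − 191²) = 43930 mm^2
On retraction the pressure acts on the annular area (bore minus rod).
F = P × A_ann

F ≈ 2.93e5 N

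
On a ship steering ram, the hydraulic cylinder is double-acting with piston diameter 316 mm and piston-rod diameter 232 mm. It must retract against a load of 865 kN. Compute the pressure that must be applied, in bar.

Rod-side annular area A_ann = π/4 × (316² − 232²) = 36150 mm^2
Retraction: pressure acts on the annular area.
P = F / A = 865 kN / A

P ≈ 239 bar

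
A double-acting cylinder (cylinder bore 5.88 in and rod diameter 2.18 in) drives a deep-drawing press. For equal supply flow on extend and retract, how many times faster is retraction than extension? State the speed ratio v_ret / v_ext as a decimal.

Cap-side area A_cap = π/4 × (5.88 in)² = 27.15 in^2
Rod-side annular area A_ann = π/4 × (5.88² − 2.18²) = 23.42 in^2
For equal Q, v ∝ 1/A, so v_ret/v_ext = A_cap/A_ann.

v_ret/v_ext ≈ 1.16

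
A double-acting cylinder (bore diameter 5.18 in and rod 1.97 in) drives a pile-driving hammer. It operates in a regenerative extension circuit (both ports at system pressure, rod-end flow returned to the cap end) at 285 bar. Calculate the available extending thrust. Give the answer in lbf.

With equal pressure on both faces, forces on the annular region cancel; the net push is pressure × rod cross-section.
Rod cross-section A_rod = π/4 × (1.97 in)² = 3.048 in^2
F = P × A_rod

F ≈ 12600 lbf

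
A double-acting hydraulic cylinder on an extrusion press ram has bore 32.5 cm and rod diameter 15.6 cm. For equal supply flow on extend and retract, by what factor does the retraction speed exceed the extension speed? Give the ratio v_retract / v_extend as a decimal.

v_ret/v_ext ≈ 1.30

Cap-side area A_cap = π/4 × (32.5 cm)² = 829.6 cm^2
Rod-side annular area A_ann = π/4 × (32.5² − 15.6²) = 638.4 cm^2
For equal Q, v ∝ 1/A, so v_ret/v_ext = A_cap/A_ann.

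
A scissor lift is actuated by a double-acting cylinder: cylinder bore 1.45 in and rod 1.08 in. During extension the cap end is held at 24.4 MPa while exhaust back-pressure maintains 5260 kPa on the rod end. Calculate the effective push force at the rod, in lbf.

F ≈ 5280 lbf

Cap-side area A_cap = π/4 × (1.45 in)² = 1.651 in^2
Rod-side annular area A_ann = π/4 × (1.45² − 1.08²) = 0.7352 in^2
Net thrust = P_cap·A_cap − P_rod·A_ann = 5844 lbf − 560.9 lbf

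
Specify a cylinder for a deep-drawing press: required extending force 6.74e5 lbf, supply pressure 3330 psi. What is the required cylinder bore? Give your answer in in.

Extension force acts on the full piston face: F = P × (π/4)D².
D = √(4F / (πP)) = √(4 × 6.74e5 lbf / (π × 3330 psi))

D ≈ 16.1 in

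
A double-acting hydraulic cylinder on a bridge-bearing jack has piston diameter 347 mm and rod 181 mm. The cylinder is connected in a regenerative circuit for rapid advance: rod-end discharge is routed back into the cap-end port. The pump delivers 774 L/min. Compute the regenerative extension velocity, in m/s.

In regeneration the rod-end outflow joins the pump flow into the cap end, so the net volume the pump must supply per unit advance equals the rod cross-section area.
Rod cross-section A_rod = π/4 × (181 mm)² = 25730 mm^2
v = Q_pump / A_rod

v ≈ 0.501 m/s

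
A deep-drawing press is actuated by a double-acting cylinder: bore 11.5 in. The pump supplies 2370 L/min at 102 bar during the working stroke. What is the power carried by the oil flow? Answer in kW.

W ≈ 403 kW

Hydraulic power = P × Q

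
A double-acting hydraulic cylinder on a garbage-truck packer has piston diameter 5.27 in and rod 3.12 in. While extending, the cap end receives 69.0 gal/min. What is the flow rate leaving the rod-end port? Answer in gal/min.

Q_out ≈ 44.8 gal/min

Cap-side area A_cap = π/4 × (5.27 in)² = 21.81 in^2
Rod-side annular area A_ann = π/4 × (5.27² − 3.12²) = 14.17 in^2
Piston speed v = Q_in/A_cap; rod-end outflow Q_out = v × A_ann = Q_in × A_ann/A_cap.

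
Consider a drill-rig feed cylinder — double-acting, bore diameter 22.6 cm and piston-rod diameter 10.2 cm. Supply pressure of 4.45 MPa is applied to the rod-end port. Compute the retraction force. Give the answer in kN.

F ≈ 142 kN

Rod-side annular area A_ann = π/4 × (22.6² − 10.2²) = 319.4 cm^2
On retraction the pressure acts on the annular area (bore minus rod).
F = P × A_ann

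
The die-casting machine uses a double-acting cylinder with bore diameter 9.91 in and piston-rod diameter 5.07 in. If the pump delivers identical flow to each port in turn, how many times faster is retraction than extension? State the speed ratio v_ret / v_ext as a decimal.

v_ret/v_ext ≈ 1.35

Cap-side area A_cap = π/4 × (9.91 in)² = 77.13 in^2
Rod-side annular area A_ann = π/4 × (9.91² − 5.07²) = 56.94 in^2
For equal Q, v ∝ 1/A, so v_ret/v_ext = A_cap/A_ann.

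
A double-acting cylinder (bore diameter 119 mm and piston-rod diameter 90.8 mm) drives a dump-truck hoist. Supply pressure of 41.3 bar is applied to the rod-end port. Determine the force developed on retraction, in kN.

F ≈ 19.2 kN

Rod-side annular area A_ann = π/4 × (119² − 90.8²) = 4647 mm^2
On retraction the pressure acts on the annular area (bore minus rod).
F = P × A_ann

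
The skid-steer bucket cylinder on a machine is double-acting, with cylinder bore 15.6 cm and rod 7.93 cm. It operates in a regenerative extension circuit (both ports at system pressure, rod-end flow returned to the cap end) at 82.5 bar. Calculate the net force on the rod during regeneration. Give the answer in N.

F ≈ 40700 N

With equal pressure on both faces, forces on the annular region cancel; the net push is pressure × rod cross-section.
Rod cross-section A_rod = π/4 × (7.93 cm)² = 49.39 cm^2
F = P × A_rod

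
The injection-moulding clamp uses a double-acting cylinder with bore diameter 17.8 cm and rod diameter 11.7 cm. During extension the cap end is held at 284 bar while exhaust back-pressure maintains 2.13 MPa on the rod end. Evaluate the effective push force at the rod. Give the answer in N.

Cap-side area A_cap = π/4 × (17.8 cm)² = 248.8 cm^2
Rod-side annular area A_ann = π/4 × (17.8² − 11.7²) = 141.3 cm^2
Net thrust = P_cap·A_cap − P_rod·A_ann = 7.067e5 N − 30100 N

F ≈ 6.77e5 N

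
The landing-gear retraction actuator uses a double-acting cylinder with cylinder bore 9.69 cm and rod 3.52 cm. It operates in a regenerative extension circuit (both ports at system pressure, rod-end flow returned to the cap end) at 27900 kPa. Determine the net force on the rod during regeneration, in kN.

With equal pressure on both faces, forces on the annular region cancel; the net push is pressure × rod cross-section.
Rod cross-section A_rod = π/4 × (3.52 cm)² = 9.731 cm^2
F = P × A_rod

F ≈ 27.2 kN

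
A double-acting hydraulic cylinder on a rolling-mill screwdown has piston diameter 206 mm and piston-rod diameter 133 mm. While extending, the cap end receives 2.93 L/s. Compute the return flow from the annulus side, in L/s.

Q_out ≈ 1.71 L/s

Cap-side area A_cap = π/4 × (206 mm)² = 33330 mm^2
Rod-side annular area A_ann = π/4 × (206² − 133²) = 19440 mm^2
Piston speed v = Q_in/A_cap; rod-end outflow Q_out = v × A_ann = Q_in × A_ann/A_cap.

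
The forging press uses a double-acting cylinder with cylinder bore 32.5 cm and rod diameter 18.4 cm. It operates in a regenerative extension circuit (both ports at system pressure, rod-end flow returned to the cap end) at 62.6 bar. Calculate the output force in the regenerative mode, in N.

With equal pressure on both faces, forces on the annular region cancel; the net push is pressure × rod cross-section.
Rod cross-section A_rod = π/4 × (18.4 cm)² = 265.9 cm^2
F = P × A_rod

F ≈ 1.66e5 N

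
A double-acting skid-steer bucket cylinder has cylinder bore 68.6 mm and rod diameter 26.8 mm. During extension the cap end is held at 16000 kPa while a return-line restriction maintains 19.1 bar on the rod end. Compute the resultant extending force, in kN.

F ≈ 53.2 kN

Cap-side area A_cap = π/4 × (68.6 mm)² = 3696 mm^2
Rod-side annular area A_ann = π/4 × (68.6² − 26.8²) = 3132 mm^2
Net thrust = P_cap·A_cap − P_rod·A_ann = 59.14 kN − 5.982 kN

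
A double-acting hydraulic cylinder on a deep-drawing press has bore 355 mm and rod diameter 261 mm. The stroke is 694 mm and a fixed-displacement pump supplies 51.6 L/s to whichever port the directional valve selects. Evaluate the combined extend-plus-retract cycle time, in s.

t ≈ 1.94 s

Cap-side area A_cap = π/4 × (355 mm)² = 98980 mm^2
Rod-side annular area A_ann = π/4 × (355² − 261²) = 45480 mm^2
t_ext = A_cap·L/Q = 1.331 s
t_ret = A_ann·L/Q = 0.6117 s
t_cycle = t_ext + t_ret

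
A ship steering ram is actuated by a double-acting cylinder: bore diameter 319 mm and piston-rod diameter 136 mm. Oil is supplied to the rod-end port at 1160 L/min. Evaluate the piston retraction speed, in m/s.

Rod-side annular area A_ann = π/4 × (319² − 136²) = 65400 mm^2
Flow into the rod-end port fills the annular volume.
v = Q / A

v ≈ 0.296 m/s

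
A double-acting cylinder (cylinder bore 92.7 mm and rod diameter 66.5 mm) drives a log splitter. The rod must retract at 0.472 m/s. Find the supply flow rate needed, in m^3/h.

Q ≈ 5.57 m^3/h

Rod-side annular area A_ann = π/4 × (92.7² − 66.5²) = 3276 mm^2
Q = A × v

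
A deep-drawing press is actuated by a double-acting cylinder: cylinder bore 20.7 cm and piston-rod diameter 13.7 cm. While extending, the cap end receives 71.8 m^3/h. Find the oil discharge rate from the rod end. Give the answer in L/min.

Cap-side area A_cap = π/4 × (20.7 cm)² = 336.5 cm^2
Rod-side annular area A_ann = π/4 × (20.7² − 13.7²) = 189.1 cm^2
Piston speed v = Q_in/A_cap; rod-end outflow Q_out = v × A_ann = Q_in × A_ann/A_cap.

Q_out ≈ 672 L/min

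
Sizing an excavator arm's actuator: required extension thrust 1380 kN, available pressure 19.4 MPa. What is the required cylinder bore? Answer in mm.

Extension force acts on the full piston face: F = P × (π/4)D².
D = √(4F / (πP)) = √(4 × 1380 kN / (π × 19.4 MPa))

D ≈ 301 mm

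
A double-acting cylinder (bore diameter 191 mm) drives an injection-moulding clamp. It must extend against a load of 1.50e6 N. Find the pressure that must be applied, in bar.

P ≈ 524 bar

Cap-side area A_cap = π/4 × (191 mm)² = 28650 mm^2
P = F / A = 1.50e6 N / A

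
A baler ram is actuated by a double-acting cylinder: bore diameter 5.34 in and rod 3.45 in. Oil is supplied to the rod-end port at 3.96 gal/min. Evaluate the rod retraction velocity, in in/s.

v ≈ 1.17 in/s

Rod-side annular area A_ann = π/4 × (5.34² − 3.45²) = 13.05 in^2
Flow into the rod-end port fills the annular volume.
v = Q / A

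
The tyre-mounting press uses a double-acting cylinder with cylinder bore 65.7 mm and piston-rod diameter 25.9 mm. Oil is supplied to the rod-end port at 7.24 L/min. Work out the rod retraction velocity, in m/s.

Rod-side annular area A_ann = π/4 × (65.7² − 25.9²) = 2863 mm^2
Flow into the rod-end port fills the annular volume.
v = Q / A

v ≈ 0.0421 m/s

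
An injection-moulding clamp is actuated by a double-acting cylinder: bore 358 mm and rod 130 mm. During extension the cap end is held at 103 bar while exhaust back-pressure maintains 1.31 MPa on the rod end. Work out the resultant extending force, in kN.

Cap-side area A_cap = π/4 × (358 mm)² = 1.007e5 mm^2
Rod-side annular area A_ann = π/4 × (358² − 130²) = 87390 mm^2
Net thrust = P_cap·A_cap − P_rod·A_ann = 1037 kN − 114.5 kN

F ≈ 922 kN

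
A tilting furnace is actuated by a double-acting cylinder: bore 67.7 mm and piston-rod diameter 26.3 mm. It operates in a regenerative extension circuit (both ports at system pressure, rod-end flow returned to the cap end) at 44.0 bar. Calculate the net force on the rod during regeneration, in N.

F ≈ 2390 N

With equal pressure on both faces, forces on the annular region cancel; the net push is pressure × rod cross-section.
Rod cross-section A_rod = π/4 × (26.3 mm)² = 543.3 mm^2
F = P × A_rod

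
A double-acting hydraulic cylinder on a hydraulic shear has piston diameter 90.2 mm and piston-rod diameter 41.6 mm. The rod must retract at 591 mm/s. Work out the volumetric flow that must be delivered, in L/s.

Q ≈ 2.97 L/s

Rod-side annular area A_ann = π/4 × (90.2² − 41.6²) = 5031 mm^2
Q = A × v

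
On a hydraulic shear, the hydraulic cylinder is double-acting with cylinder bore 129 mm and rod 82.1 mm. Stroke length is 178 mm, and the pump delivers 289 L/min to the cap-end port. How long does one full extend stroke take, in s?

Cap-side area A_cap = π/4 × (129 mm)² = 13070 mm^2
Swept volume V = A × L; t = V / Q = A·L / Q

t ≈ 0.483 s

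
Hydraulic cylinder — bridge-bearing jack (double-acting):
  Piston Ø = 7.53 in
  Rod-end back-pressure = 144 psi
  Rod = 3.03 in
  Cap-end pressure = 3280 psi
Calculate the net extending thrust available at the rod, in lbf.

Cap-side area A_cap = π/4 × (7.53 in)² = 44.53 in^2
Rod-side annular area A_ann = π/4 × (7.53² − 3.03²) = 37.32 in^2
Net thrust = P_cap·A_cap − P_rod·A_ann = 1.461e5 lbf − 5374 lbf

F ≈ 1.41e5 lbf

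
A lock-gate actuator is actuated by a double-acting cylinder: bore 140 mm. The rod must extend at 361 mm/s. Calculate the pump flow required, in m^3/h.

Cap-side area A_cap = π/4 × (140 mm)² = 15390 mm^2
Q = A × v

Q ≈ 20.0 m^3/h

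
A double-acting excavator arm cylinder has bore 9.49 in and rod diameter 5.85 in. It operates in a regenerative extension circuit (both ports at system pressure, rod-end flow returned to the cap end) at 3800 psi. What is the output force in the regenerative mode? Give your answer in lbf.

F ≈ 1.02e5 lbf

With equal pressure on both faces, forces on the annular region cancel; the net push is pressure × rod cross-section.
Rod cross-section A_rod = π/4 × (5.85 in)² = 26.88 in^2
F = P × A_rod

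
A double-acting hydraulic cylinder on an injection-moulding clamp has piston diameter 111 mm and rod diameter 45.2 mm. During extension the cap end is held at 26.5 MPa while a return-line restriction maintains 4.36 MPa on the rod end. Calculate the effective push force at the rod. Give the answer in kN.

Cap-side area A_cap = π/4 × (111 mm)² = 9677 mm^2
Rod-side annular area A_ann = π/4 × (111² − 45.2²) = 8072 mm^2
Net thrust = P_cap·A_cap − P_rod·A_ann = 256.4 kN − 35.20 kN

F ≈ 221 kN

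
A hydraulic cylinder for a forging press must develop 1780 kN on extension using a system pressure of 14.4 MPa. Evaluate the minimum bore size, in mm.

Extension force acts on the full piston face: F = P × (π/4)D².
D = √(4F / (πP)) = √(4 × 1780 kN / (π × 14.4 MPa))

D ≈ 397 mm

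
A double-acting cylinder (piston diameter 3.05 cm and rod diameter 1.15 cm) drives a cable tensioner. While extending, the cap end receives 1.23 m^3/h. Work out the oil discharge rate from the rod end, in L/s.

Cap-side area A_cap = π/4 × (3.05 cm)² = 7.306 cm^2
Rod-side annular area A_ann = π/4 × (3.05² − 1.15²) = 6.267 cm^2
Piston speed v = Q_in/A_cap; rod-end outflow Q_out = v × A_ann = Q_in × A_ann/A_cap.

Q_out ≈ 0.293 L/s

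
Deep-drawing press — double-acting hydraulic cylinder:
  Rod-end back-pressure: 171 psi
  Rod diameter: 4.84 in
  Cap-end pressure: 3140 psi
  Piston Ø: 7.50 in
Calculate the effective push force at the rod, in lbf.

F ≈ 1.34e5 lbf

Cap-side area A_cap = π/4 × (7.50 in)² = 44.18 in^2
Rod-side annular area A_ann = π/4 × (7.50² − 4.84²) = 25.78 in^2
Net thrust = P_cap·A_cap − P_rod·A_ann = 1.387e5 lbf − 4408 lbf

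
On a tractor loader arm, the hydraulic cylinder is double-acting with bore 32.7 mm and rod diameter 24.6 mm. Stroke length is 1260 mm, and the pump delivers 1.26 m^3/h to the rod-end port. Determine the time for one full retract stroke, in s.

t ≈ 1.31 s

Rod-side annular area A_ann = π/4 × (32.7² − 24.6²) = 364.5 mm^2
Swept volume V = A × L; t = V / Q = A·L / Q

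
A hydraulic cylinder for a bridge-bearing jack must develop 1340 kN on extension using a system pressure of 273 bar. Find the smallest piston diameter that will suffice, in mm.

Extension force acts on the full piston face: F = P × (π/4)D².
D = √(4F / (πP)) = √(4 × 1340 kN / (π × 273 bar))

D ≈ 250 mm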